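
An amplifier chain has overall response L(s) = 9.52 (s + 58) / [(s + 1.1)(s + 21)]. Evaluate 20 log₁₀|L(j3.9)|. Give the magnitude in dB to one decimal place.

|j3.9 + 58| = √(3.9² + 58²) = 58.13
|j3.9 + 1.1| = √(3.9² + 1.1²) = 4.052
|j3.9 + 21| = √(3.9² + 21²) = 21.36
|L(j3.9)| = 9.52 × 58.13 / (4.052 × 21.36) = 6.394
20 log₁₀(6.394) = 16.12 dB

16.1 dB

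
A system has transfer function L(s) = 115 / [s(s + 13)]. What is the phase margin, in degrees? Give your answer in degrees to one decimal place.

59.6°

Gain crossover: |L(jω)| = 1 at ω ≈ 7.63 rad/s.
∠L(j7.63) = −90° − arctan(7.63/13) ≈ -120.41°
PM = 180° + (-120.41°) = 59.59°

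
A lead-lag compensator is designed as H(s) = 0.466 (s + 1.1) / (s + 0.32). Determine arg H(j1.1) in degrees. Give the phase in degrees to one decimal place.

-28.8 deg

∠(j1.1 + 1.1) = arctan(1.1/1.1) = 45.00°
∠(j1.1 + 0.32) = arctan(1.1/0.32) = 73.78°
∠H(j1.1) = 45.00° − 73.78° = -28.78°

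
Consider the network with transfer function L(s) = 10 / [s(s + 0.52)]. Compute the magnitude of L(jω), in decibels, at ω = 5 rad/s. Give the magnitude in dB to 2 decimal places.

|j5 + 0.52| = √(5² + 0.52²) = 5.027
|j5| = 5
|L(j5)| = 10 / (5.027 × 5) = 0.39785
20 log₁₀(0.39785) = -8.006 dB

-8.01 dB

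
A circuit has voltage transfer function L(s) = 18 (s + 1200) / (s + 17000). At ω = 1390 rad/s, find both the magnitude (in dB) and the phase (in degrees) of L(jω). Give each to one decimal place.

|j1390 + 1200| = √(1390² + 1200²) = 1836
|j1390 + 17000| = √(1390² + 17000²) = 1.706e+04
|L(j1390)| = 18 × 1836 / 1.706e+04 = 1.9379
20 log₁₀(1.9379) = 5.75 dB
∠(j1390 + 1200) = arctan(1390/1200) = 49.20°
∠(j1390 + 17000) = arctan(1390/17000) = 4.67°
∠L(j1390) = 49.20° − 4.67° = 44.52°

|L| = 5.7 dB, ∠L = 44.5 deg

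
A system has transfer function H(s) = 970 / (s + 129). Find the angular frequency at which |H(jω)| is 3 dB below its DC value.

For a single-pole low-pass, the −3 dB point is at the pole: ω = 129 rad s⁻¹.

129 rad s⁻¹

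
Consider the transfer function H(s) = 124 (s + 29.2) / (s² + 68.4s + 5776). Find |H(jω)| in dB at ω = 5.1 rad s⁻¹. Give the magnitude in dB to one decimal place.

-3.9 dB

|j5.1 + 29.2| = √(5.1² + 29.2²) = 29.64
|(j5.1)² + 68.4(j5.1) + 5776| = |5750 + j348.84| = 5761
|H(j5.1)| = 124 × 29.64 / 5761 = 0.63806
20 log₁₀(0.63806) = -3.90 dB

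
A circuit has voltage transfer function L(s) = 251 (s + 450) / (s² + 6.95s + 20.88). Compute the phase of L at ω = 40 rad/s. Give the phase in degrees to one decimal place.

-164.9°

∠(j40 + 450) = arctan(40/450) = 5.08°
∠[(j40)² + 6.95(j40) + 20.88] = ∠[-1579.1 + j278] = 170.02°
∠L(j40) = 5.08° − 170.02° = -164.94°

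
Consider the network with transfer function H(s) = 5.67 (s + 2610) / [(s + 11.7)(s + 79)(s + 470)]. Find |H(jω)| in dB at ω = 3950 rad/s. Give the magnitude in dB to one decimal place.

|j3950 + 2610| = √(3950² + 2610²) = 4734
|j3950 + 11.7| = √(3950² + 11.7²) = 3950
|j3950 + 79| = √(3950² + 79²) = 3951
|j3950 + 470| = √(3950² + 470²) = 3978
|H(j3950)| = 5.67 × 4734 / (3950 × 3951 × 3978) = 4.3243e-07
20 log₁₀(4.3243e-07) = -127.28 dB

-127.3 dB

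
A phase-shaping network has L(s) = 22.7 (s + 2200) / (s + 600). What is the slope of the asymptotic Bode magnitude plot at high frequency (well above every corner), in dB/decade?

0 dB/decade

With 1 zero and 1 pole, the high-frequency asymptotic slope is 20 × (1 − 1) = 0 dB/decade.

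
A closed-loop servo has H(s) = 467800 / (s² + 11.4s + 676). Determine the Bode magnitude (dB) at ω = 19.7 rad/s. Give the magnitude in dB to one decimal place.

|(j19.7)² + 11.4(j19.7) + 676| = |287.91 + j224.58| = 365.1
|H(j19.7)| = 467800 / 365.1 = 1281.1
20 log₁₀(1281.1) = 62.15 dB

62.2 dB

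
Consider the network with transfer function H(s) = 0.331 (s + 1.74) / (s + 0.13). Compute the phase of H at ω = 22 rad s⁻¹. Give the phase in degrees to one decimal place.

∠(j22 + 1.74) = arctan(22/1.74) = 85.48°
∠(j22 + 0.13) = arctan(22/0.13) = 89.66°
∠H(j22) = 85.48° − 89.66° = -4.18°

-4.2°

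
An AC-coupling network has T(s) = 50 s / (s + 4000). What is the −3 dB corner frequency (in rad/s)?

4000 rad/s

For a single-pole high-pass, the −3 dB point is at the pole: ω = 4000 rad/s.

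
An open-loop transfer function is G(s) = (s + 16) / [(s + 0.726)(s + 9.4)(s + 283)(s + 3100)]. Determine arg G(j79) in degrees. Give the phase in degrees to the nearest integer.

∠(j79 + 16) = arctan(79/16) = 78.55°
∠(j79 + 0.726) = arctan(79/0.726) = 89.47°
∠(j79 + 9.4) = arctan(79/9.4) = 83.21°
∠(j79 + 283) = arctan(79/283) = 15.60°
∠(j79 + 3100) = arctan(79/3100) = 1.46°
∠G(j79) = 78.55° − (89.47° + 83.21° + 15.60° + 1.46°) = -111.19°

-111°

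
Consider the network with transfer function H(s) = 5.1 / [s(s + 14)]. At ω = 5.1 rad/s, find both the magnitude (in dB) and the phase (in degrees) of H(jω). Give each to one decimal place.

|H| = -23.5 dB, ∠H = -110.0°

|j5.1 + 14| = √(5.1² + 14²) = 14.9
|j5.1| = 5.1
|H(j5.1)| = 5.1 / (14.9 × 5.1) = 0.067114
20 log₁₀(0.067114) = -23.46 dB
∠(j5.1 + 14) = arctan(5.1/14) = 20.02°
∠(j5.1) = 90.00°
∠H(j5.1) = − (20.02° + 90.00°) = -110.02°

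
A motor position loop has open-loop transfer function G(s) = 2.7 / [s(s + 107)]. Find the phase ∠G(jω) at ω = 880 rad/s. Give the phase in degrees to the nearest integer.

-173°

∠(j880 + 107) = arctan(880/107) = 83.07°
∠(j880) = 90.00°
∠G(j880) = − (83.07° + 90.00°) = -173.07°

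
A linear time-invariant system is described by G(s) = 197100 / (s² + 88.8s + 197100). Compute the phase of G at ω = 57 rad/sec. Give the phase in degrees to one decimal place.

-1.5°

∠[(j57)² + 88.8(j57) + 197100] = ∠[1.9385e+05 + j5061.6] = 1.50°
∠G(j57) = −1.50° = -1.50°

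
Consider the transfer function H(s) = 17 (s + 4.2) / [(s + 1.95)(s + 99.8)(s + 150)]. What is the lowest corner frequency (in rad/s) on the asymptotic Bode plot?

1.95 rad/s

Break frequencies occur at each pole and zero magnitude: 1.95 rad/s, 4.2 rad/s, 99.8 rad/s, 150 rad/s.
The lowest is 1.95 rad/s.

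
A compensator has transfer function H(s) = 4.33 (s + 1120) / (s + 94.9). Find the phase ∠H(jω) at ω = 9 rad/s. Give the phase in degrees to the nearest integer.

-5°

∠(j9 + 1120) = arctan(9/1120) = 0.46°
∠(j9 + 94.9) = arctan(9/94.9) = 5.42°
∠H(j9) = 0.46° − 5.42° = -4.96°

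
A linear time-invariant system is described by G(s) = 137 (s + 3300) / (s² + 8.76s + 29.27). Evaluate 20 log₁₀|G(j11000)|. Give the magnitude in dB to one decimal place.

|j11000 + 3300| = √(11000² + 3300²) = 1.148e+04
|(j11000)² + 8.76(j11000) + 29.27| = |-1.21e+08 + j96360| = 1.21e+08
|G(j11000)| = 137 × 1.148e+04 / 1.21e+08 = 0.013003
20 log₁₀(0.013003) = -37.72 dB

-37.7 dB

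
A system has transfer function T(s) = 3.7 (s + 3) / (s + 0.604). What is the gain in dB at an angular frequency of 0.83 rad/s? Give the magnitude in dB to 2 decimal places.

21.00 dB

|j0.83 + 3| = √(0.83² + 3²) = 3.113
|j0.83 + 0.604| = √(0.83² + 0.604²) = 1.027
|T(j0.83)| = 3.7 × 3.113 / 1.027 = 11.22
20 log₁₀(11.22) = 21.000 dB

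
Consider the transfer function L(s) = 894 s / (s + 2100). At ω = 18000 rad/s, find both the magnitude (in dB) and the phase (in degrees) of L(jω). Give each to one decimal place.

|j18000| = 1.8e+04
|j18000 + 2100| = √(18000² + 2100²) = 1.812e+04
|L(j18000)| = 894 × 1.8e+04 / 1.812e+04 = 887.98
20 log₁₀(887.98) = 58.97 dB
∠(j18000) = 90.00°
∠(j18000 + 2100) = arctan(18000/2100) = 83.35°
∠L(j18000) = 90.00° − 83.35° = 6.65°

|L| = 59.0 dB, ∠L = 6.7°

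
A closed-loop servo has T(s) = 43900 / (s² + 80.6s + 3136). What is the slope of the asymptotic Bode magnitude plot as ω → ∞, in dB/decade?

With 0 zeros and 2 poles, the high-frequency asymptotic slope is 20 × (0 − 2) = -40 dB/decade.

-40 dB/decade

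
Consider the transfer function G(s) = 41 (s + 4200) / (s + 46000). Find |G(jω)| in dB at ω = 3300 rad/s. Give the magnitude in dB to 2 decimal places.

|j3300 + 4200| = √(3300² + 4200²) = 5341
|j3300 + 46000| = √(3300² + 46000²) = 4.612e+04
|G(j3300)| = 41 × 5341 / 4.612e+04 = 4.7486
20 log₁₀(4.7486) = 13.531 dB

13.53 dB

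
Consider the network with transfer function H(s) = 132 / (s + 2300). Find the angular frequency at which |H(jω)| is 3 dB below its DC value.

For a single-pole low-pass, the −3 dB point is at the pole: ω = 2300 rad s⁻¹.

2300 rad s⁻¹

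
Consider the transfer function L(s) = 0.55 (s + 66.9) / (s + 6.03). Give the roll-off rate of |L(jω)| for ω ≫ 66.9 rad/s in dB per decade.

0 dB/decade

With 1 zero and 1 pole, the high-frequency asymptotic slope is 20 × (1 − 1) = 0 dB/decade.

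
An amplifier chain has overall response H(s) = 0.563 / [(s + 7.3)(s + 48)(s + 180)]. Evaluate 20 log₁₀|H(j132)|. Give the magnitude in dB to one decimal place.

-137.3 dB

|j132 + 7.3| = √(132² + 7.3²) = 132.2
|j132 + 48| = √(132² + 48²) = 140.5
|j132 + 180| = √(132² + 180²) = 223.2
|H(j132)| = 0.563 / (132.2 × 140.5 × 223.2) = 1.3583e-07
20 log₁₀(1.3583e-07) = -137.34 dB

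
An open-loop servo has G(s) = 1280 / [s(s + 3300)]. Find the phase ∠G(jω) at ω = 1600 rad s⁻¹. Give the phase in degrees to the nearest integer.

∠(j1600 + 3300) = arctan(1600/3300) = 25.87°
∠(j1600) = 90.00°
∠G(j1600) = − (25.87° + 90.00°) = -115.87°

-116°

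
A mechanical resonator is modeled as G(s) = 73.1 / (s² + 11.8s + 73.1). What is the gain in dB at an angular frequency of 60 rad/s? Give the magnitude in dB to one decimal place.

-33.8 dB

|(j60)² + 11.8(j60) + 73.1| = |-3526.9 + j708| = 3597
|G(j60)| = 73.1 / 3597 = 0.020321
20 log₁₀(0.020321) = -33.84 dB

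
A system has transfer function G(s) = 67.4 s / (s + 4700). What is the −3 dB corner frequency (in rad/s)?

4700 rad/s

For a single-pole high-pass, the −3 dB point is at the pole: ω = 4700 rad/s.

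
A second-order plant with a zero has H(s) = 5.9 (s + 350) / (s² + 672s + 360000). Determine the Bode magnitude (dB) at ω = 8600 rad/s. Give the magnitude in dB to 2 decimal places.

-63.25 dB

|j8600 + 350| = √(8600² + 350²) = 8607
|(j8600)² + 672(j8600) + 360000| = |-7.36e+07 + j5.7792e+06| = 7.383e+07
|H(j8600)| = 5.9 × 8607 / 7.383e+07 = 0.00068786
20 log₁₀(0.00068786) = -63.250 dB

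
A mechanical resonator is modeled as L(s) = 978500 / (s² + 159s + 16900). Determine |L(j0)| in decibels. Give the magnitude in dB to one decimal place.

35.3 dB

L(0) = 978500 / 16900 = 57.899
20 log₁₀(57.899) = 35.25 dB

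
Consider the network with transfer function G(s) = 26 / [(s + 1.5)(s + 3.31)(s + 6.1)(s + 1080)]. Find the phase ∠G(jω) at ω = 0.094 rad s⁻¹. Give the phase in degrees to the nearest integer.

-6°

∠(j0.094 + 1.5) = arctan(0.094/1.5) = 3.59°
∠(j0.094 + 3.31) = arctan(0.094/3.31) = 1.63°
∠(j0.094 + 6.1) = arctan(0.094/6.1) = 0.88°
∠(j0.094 + 1080) = arctan(0.094/1080) = 0.00°
∠G(j0.094) = − (3.59° + 1.63° + 0.88° + 0.00°) = -6.10°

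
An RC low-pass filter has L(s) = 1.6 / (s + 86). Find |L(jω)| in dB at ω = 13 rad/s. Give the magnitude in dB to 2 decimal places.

-34.71 dB

|j13 + 86| = √(13² + 86²) = 86.98
|L(j13)| = 1.6 / 86.98 = 0.018396
20 log₁₀(0.018396) = -34.706 dB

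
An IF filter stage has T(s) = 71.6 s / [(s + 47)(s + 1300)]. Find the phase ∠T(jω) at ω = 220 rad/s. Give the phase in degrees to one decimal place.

∠(j220) = 90.00°
∠(j220 + 47) = arctan(220/47) = 77.94°
∠(j220 + 1300) = arctan(220/1300) = 9.61°
∠T(j220) = 90.00° − (77.94° + 9.61°) = 2.45°

2.5°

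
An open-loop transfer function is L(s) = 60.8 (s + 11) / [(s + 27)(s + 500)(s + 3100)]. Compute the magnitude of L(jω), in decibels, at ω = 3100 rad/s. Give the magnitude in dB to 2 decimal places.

|j3100 + 11| = √(3100² + 11²) = 3100
|j3100 + 27| = √(3100² + 27²) = 3100
|j3100 + 500| = √(3100² + 500²) = 3140
|j3100 + 3100| = √(3100² + 3100²) = 4384
|L(j3100)| = 60.8 × 3100 / (3100 × 3140 × 4384) = 4.4165e-06
20 log₁₀(4.4165e-06) = -107.099 dB

-107.10 dB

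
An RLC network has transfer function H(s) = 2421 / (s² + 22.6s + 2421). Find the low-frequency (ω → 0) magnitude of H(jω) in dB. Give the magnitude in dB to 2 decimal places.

H(0) = 2421 / 2421 = 1
20 log₁₀(1) = 0.000 dB

0.00 dB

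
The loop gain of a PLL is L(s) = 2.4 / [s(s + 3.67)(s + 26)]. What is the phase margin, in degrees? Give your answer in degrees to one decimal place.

89.6 deg

Gain crossover: |L(jω)| = 1 at ω ≈ 0.0252 rad/sec.
∠L(j0.0252) = −90° − arctan(0.0252/3.67) − arctan(0.0252/26) ≈ -90.45°
PM = 180° + (-90.45°) = 89.55°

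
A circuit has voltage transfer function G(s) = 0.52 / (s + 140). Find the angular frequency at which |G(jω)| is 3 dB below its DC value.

140 rad s⁻¹

For a single-pole low-pass, the −3 dB point is at the pole: ω = 140 rad s⁻¹.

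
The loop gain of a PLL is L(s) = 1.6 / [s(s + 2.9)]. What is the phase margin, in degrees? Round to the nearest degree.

Gain crossover: |L(jω)| = 1 at ω ≈ 0.542 rad/s.
∠L(j0.542) = −90° − arctan(0.542/2.9) ≈ -100.59°
PM = 180° + (-100.59°) = 79.41°

79°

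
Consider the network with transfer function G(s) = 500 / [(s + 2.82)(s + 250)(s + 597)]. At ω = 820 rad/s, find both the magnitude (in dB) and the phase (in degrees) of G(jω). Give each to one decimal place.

|G| = -123.1 dB, ∠G = -216.8°

|j820 + 2.82| = √(820² + 2.82²) = 820
|j820 + 250| = √(820² + 250²) = 857.3
|j820 + 597| = √(820² + 597²) = 1014
|G(j820)| = 500 / (820 × 857.3 × 1014) = 7.0125e-07
20 log₁₀(7.0125e-07) = -123.08 dB
∠(j820 + 2.82) = arctan(820/2.82) = 89.80°
∠(j820 + 250) = arctan(820/250) = 73.04°
∠(j820 + 597) = arctan(820/597) = 53.94°
∠G(j820) = − (89.80° + 73.04° + 53.94°) = -216.79°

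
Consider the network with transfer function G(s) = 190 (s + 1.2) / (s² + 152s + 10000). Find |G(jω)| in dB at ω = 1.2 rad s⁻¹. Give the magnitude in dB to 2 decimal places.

-29.83 dB

|j1.2 + 1.2| = √(1.2² + 1.2²) = 1.697
|(j1.2)² + 152(j1.2) + 10000| = |9998.6 + j182.4| = 1e+04
|G(j1.2)| = 190 × 1.697 / 1e+04 = 0.032243
20 log₁₀(0.032243) = -29.831 dB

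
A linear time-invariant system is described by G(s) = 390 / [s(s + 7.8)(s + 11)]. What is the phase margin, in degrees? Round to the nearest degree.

Gain crossover: |G(jω)| = 1 at ω ≈ 3.85 rad/sec.
∠G(j3.85) = −90° − arctan(3.85/7.8) − arctan(3.85/11) ≈ -135.54°
PM = 180° + (-135.54°) = 44.46°

44 deg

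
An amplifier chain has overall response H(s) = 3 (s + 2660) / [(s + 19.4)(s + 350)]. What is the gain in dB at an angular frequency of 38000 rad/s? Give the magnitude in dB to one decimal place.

-82.0 dB

|j38000 + 2660| = √(38000² + 2660²) = 3.809e+04
|j38000 + 19.4| = √(38000² + 19.4²) = 3.8e+04
|j38000 + 350| = √(38000² + 350²) = 3.8e+04
|H(j38000)| = 3 × 3.809e+04 / (3.8e+04 × 3.8e+04) = 7.9137e-05
20 log₁₀(7.9137e-05) = -82.03 dB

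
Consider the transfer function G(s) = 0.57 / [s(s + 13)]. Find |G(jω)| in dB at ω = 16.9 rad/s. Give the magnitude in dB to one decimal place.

|j16.9 + 13| = √(16.9² + 13²) = 21.32
|j16.9| = 16.9
|G(j16.9)| = 0.57 / (21.32 × 16.9) = 0.0015819
20 log₁₀(0.0015819) = -56.02 dB

-56.0 dB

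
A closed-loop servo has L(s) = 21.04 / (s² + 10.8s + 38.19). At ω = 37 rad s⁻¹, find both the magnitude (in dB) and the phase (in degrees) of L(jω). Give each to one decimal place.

|L| = -36.4 dB, ∠L = -163.3°

|(j37)² + 10.8(j37) + 38.19| = |-1330.8 + j399.6| = 1390
|L(j37)| = 21.04 / 1390 = 0.015142
20 log₁₀(0.015142) = -36.40 dB
∠[(j37)² + 10.8(j37) + 38.19] = ∠[-1330.8 + j399.6] = 163.29°
∠L(j37) = −163.29° = -163.29°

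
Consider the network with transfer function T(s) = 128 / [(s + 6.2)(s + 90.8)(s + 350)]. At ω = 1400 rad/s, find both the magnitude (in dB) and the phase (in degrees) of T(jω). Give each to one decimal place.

|T| = -146.9 dB, ∠T = -252.0 deg

|j1400 + 6.2| = √(1400² + 6.2²) = 1400
|j1400 + 90.8| = √(1400² + 90.8²) = 1403
|j1400 + 350| = √(1400² + 350²) = 1443
|T(j1400)| = 128 / (1400 × 1403 × 1443) = 4.5159e-08
20 log₁₀(4.5159e-08) = -146.91 dB
∠(j1400 + 6.2) = arctan(1400/6.2) = 89.75°
∠(j1400 + 90.8) = arctan(1400/90.8) = 86.29°
∠(j1400 + 350) = arctan(1400/350) = 75.96°
∠T(j1400) = − (89.75° + 86.29° + 75.96°) = -252.00°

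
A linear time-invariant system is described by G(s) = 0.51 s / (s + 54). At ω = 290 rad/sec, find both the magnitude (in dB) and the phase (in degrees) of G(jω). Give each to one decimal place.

|G| = -6.0 dB, ∠G = 10.5°

|j290| = 290
|j290 + 54| = √(290² + 54²) = 295
|G(j290)| = 0.51 × 290 / 295 = 0.50138
20 log₁₀(0.50138) = -6.00 dB
∠(j290) = 90.00°
∠(j290 + 54) = arctan(290/54) = 79.45°
∠G(j290) = 90.00° − 79.45° = 10.55°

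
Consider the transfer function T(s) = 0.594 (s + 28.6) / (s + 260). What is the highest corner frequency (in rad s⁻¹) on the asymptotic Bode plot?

260 rad s⁻¹

Break frequencies occur at each pole and zero magnitude: 28.6 rad s⁻¹, 260 rad s⁻¹.
The highest is 260 rad s⁻¹.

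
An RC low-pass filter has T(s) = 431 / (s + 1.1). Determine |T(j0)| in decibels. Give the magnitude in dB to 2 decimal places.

T(0) = 431 / 1.1 = 391.82
20 log₁₀(391.82) = 51.862 dB

51.86 dB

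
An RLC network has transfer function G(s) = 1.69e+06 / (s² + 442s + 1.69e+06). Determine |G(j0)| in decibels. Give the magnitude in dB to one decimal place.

G(0) = 1.69e+06 / 1.69e+06 = 1
20 log₁₀(1) = 0.00 dB

0.0 dB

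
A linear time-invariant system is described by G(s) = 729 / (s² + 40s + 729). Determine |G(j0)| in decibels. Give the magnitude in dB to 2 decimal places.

0.00 dB

G(0) = 729 / 729 = 1
20 log₁₀(1) = 0.000 dB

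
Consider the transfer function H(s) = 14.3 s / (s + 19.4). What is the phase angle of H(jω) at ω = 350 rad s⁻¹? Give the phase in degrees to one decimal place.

3.2 deg

∠(j350) = 90.00°
∠(j350 + 19.4) = arctan(350/19.4) = 86.83°
∠H(j350) = 90.00° − 86.83° = 3.17°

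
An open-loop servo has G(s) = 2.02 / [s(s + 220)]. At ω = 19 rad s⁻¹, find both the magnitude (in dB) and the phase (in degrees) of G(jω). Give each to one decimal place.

|G| = -66.3 dB, ∠G = -94.9 deg

|j19 + 220| = √(19² + 220²) = 220.8
|j19| = 19
|G(j19)| = 2.02 / (220.8 × 19) = 0.00048146
20 log₁₀(0.00048146) = -66.35 dB
∠(j19 + 220) = arctan(19/220) = 4.94°
∠(j19) = 90.00°
∠G(j19) = − (4.94° + 90.00°) = -94.94°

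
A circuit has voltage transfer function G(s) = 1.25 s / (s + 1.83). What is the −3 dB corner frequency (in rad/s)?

1.83 rad/s

For a single-pole high-pass, the −3 dB point is at the pole: ω = 1.83 rad/s.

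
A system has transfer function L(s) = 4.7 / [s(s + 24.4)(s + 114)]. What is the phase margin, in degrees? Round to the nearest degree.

Gain crossover: |L(jω)| = 1 at ω ≈ 0.00169 rad/s.
∠L(j0.00169) = −90° − arctan(0.00169/24.4) − arctan(0.00169/114) ≈ -90.00°
PM = 180° + (-90.00°) = 90.00°

90°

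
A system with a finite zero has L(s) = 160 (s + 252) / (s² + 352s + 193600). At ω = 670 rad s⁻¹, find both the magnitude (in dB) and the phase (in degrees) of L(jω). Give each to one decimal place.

|L| = -9.6 dB, ∠L = -67.9°

|j670 + 252| = √(670² + 252²) = 715.8
|(j670)² + 352(j670) + 193600| = |-2.553e+05 + j2.3584e+05| = 3.476e+05
|L(j670)| = 160 × 715.8 / 3.476e+05 = 0.32953
20 log₁₀(0.32953) = -9.64 dB
∠(j670 + 252) = arctan(670/252) = 69.39°
∠[(j670)² + 352(j670) + 193600] = ∠[-2.553e+05 + j2.3584e+05] = 137.27°
∠L(j670) = 69.39° − 137.27° = -67.88°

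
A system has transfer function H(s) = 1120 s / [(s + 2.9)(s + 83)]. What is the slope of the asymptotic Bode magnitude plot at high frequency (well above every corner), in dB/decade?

With 1 zero and 2 poles, the high-frequency asymptotic slope is 20 × (1 − 2) = -20 dB/decade.

-20 dB/decade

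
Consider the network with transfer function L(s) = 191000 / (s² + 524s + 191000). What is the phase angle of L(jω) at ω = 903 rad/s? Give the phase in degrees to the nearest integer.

∠[(j903)² + 524(j903) + 191000] = ∠[-6.2441e+05 + j4.7317e+05] = 142.85°
∠L(j903) = −142.85° = -142.85°

-143°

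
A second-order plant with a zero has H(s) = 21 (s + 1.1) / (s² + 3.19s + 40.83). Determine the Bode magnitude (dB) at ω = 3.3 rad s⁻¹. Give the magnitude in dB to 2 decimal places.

|j3.3 + 1.1| = √(3.3² + 1.1²) = 3.479
|(j3.3)² + 3.19(j3.3) + 40.83| = |29.94 + j10.527| = 31.74
|H(j3.3)| = 21 × 3.479 / 31.74 = 2.3017
20 log₁₀(2.3017) = 7.241 dB

7.24 dB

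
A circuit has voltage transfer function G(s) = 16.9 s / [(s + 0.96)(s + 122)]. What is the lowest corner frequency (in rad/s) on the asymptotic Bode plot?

0.96 rad/s

Break frequencies occur at each pole and zero magnitude: 0.96 rad/s, 122 rad/s.
The lowest is 0.96 rad/s.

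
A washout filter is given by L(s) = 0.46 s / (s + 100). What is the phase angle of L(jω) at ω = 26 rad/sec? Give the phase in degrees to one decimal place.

75.4°

∠(j26) = 90.00°
∠(j26 + 100) = arctan(26/100) = 14.57°
∠L(j26) = 90.00° − 14.57° = 75.43°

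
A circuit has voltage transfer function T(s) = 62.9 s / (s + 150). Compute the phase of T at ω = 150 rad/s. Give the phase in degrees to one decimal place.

∠(j150) = 90.00°
∠(j150 + 150) = arctan(150/150) = 45.00°
∠T(j150) = 90.00° − 45.00° = 45.00°

45.0°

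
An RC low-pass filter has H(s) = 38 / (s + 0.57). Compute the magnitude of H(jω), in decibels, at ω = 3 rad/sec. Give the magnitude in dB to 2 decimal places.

21.90 dB

|j3 + 0.57| = √(3² + 0.57²) = 3.054
|H(j3)| = 38 / 3.054 = 12.444
20 log₁₀(12.444) = 21.899 dB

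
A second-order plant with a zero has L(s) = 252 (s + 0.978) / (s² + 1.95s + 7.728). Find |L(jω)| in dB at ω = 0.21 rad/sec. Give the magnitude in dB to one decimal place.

|j0.21 + 0.978| = √(0.21² + 0.978²) = 1
|(j0.21)² + 1.95(j0.21) + 7.728| = |7.6839 + j0.4095| = 7.695
|L(j0.21)| = 252 × 1 / 7.695 = 32.759
20 log₁₀(32.759) = 30.31 dB

30.3 dB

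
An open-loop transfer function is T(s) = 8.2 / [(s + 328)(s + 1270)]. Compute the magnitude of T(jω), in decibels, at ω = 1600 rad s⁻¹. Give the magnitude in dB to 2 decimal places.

|j1600 + 328| = √(1600² + 328²) = 1633
|j1600 + 1270| = √(1600² + 1270²) = 2043
|T(j1600)| = 8.2 / (1633 × 2043) = 2.4577e-06
20 log₁₀(2.4577e-06) = -112.189 dB

-112.19 dB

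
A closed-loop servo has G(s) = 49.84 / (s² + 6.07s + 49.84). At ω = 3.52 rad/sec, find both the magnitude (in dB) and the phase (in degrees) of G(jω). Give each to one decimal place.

|(j3.52)² + 6.07(j3.52) + 49.84| = |37.45 + j21.366| = 43.12
|G(j3.52)| = 49.84 / 43.12 = 1.1559
20 log₁₀(1.1559) = 1.26 dB
∠[(j3.52)² + 6.07(j3.52) + 49.84] = ∠[37.45 + j21.366] = 29.71°
∠G(j3.52) = −29.71° = -29.71°

|G| = 1.3 dB, ∠G = -29.7 deg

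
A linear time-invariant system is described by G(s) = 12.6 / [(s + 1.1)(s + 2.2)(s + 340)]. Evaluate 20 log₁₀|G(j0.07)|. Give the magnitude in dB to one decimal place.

|j0.07 + 1.1| = √(0.07² + 1.1²) = 1.102
|j0.07 + 2.2| = √(0.07² + 2.2²) = 2.201
|j0.07 + 340| = √(0.07² + 340²) = 340
|G(j0.07)| = 12.6 / (1.102 × 2.201 × 340) = 0.015275
20 log₁₀(0.015275) = -36.32 dB

-36.3 dB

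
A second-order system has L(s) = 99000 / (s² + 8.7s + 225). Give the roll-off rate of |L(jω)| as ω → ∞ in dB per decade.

-40 dB/decade

With 0 zeros and 2 poles, the high-frequency asymptotic slope is 20 × (0 − 2) = -40 dB/decade.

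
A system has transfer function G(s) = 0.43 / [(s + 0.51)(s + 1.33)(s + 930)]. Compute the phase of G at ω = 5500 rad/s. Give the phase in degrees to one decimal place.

∠(j5500 + 0.51) = arctan(5500/0.51) = 89.99°
∠(j5500 + 1.33) = arctan(5500/1.33) = 89.99°
∠(j5500 + 930) = arctan(5500/930) = 80.40°
∠G(j5500) = − (89.99° + 89.99° + 80.40°) = -260.38°

-260.4 deg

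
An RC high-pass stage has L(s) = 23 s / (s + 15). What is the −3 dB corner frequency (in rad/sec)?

15 rad/sec

For a single-pole high-pass, the −3 dB point is at the pole: ω = 15 rad/sec.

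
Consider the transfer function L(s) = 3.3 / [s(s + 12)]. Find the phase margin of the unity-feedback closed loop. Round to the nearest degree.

89°

Gain crossover: |L(jω)| = 1 at ω ≈ 0.275 rad/s.
∠L(j0.275) = −90° − arctan(0.275/12) ≈ -91.31°
PM = 180° + (-91.31°) = 88.69°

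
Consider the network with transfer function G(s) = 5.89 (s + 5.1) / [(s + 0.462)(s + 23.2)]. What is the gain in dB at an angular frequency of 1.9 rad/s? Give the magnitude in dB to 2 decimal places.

-3.05 dB

|j1.9 + 5.1| = √(1.9² + 5.1²) = 5.442
|j1.9 + 0.462| = √(1.9² + 0.462²) = 1.955
|j1.9 + 23.2| = √(1.9² + 23.2²) = 23.28
|G(j1.9)| = 5.89 × 5.442 / (1.955 × 23.28) = 0.70427
20 log₁₀(0.70427) = -3.045 dB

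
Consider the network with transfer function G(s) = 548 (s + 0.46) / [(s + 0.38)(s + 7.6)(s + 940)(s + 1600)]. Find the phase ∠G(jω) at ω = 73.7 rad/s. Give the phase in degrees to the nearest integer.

∠(j73.7 + 0.46) = arctan(73.7/0.46) = 89.64°
∠(j73.7 + 0.38) = arctan(73.7/0.38) = 89.70°
∠(j73.7 + 7.6) = arctan(73.7/7.6) = 84.11°
∠(j73.7 + 940) = arctan(73.7/940) = 4.48°
∠(j73.7 + 1600) = arctan(73.7/1600) = 2.64°
∠G(j73.7) = 89.64° − (89.70° + 84.11° + 4.48° + 2.64°) = -91.30°

-91°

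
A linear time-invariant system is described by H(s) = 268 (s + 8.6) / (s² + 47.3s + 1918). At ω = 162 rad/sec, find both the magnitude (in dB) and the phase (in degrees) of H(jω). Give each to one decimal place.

|H| = 4.6 dB, ∠H = -75.6°

|j162 + 8.6| = √(162² + 8.6²) = 162.2
|(j162)² + 47.3(j162) + 1918| = |-24326 + j7662.6| = 2.55e+04
|H(j162)| = 268 × 162.2 / 2.55e+04 = 1.7047
20 log₁₀(1.7047) = 4.63 dB
∠(j162 + 8.6) = arctan(162/8.6) = 86.96°
∠[(j162)² + 47.3(j162) + 1918] = ∠[-24326 + j7662.6] = 162.52°
∠H(j162) = 86.96° − 162.52° = -75.55°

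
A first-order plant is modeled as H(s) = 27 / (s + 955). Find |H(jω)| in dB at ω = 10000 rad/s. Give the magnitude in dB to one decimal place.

|j10000 + 955| = √(10000² + 955²) = 1.005e+04
|H(j10000)| = 27 / 1.005e+04 = 0.0026878
20 log₁₀(0.0026878) = -51.41 dB

-51.4 dB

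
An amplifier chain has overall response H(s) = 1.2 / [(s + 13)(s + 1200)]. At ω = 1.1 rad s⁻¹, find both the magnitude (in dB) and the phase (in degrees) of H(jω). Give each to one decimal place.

|j1.1 + 13| = √(1.1² + 13²) = 13.05
|j1.1 + 1200| = √(1.1² + 1200²) = 1200
|H(j1.1)| = 1.2 / (13.05 × 1200) = 7.6649e-05
20 log₁₀(7.6649e-05) = -82.31 dB
∠(j1.1 + 13) = arctan(1.1/13) = 4.84°
∠(j1.1 + 1200) = arctan(1.1/1200) = 0.05°
∠H(j1.1) = − (4.84° + 0.05°) = -4.89°

|H| = -82.3 dB, ∠H = -4.9°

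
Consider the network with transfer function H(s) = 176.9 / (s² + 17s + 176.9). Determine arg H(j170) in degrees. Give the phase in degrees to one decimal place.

-174.3°

∠[(j170)² + 17(j170) + 176.9] = ∠[-28723 + j2890] = 174.25°
∠H(j170) = −174.25° = -174.25°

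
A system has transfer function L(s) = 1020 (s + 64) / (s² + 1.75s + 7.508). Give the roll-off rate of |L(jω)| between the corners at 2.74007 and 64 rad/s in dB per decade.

In this band the factors already past their corner are: complex pole pair at ωₙ ≈ 2.74; net slope = -40 dB/decade.

-40 dB/decade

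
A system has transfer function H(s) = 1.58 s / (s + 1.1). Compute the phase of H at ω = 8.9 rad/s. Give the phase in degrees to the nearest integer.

∠(j8.9) = 90.00°
∠(j8.9 + 1.1) = arctan(8.9/1.1) = 82.95°
∠H(j8.9) = 90.00° − 82.95° = 7.05°

7°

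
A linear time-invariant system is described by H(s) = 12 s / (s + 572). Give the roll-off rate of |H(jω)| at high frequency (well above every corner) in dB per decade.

With 1 zero and 1 pole, the high-frequency asymptotic slope is 20 × (1 − 1) = 0 dB/decade.

0 dB/decade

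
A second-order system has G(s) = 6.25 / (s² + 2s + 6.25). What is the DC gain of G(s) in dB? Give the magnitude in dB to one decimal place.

G(0) = 6.25 / 6.25 = 1
20 log₁₀(1) = 0.00 dB

0.0 dB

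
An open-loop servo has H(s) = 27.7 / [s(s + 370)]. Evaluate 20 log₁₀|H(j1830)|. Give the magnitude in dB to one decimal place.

-101.8 dB

|j1830 + 370| = √(1830² + 370²) = 1867
|j1830| = 1830
|H(j1830)| = 27.7 / (1867 × 1830) = 8.1073e-06
20 log₁₀(8.1073e-06) = -101.82 dB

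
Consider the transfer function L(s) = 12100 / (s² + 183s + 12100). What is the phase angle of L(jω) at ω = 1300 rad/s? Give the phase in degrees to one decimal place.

-171.9 deg

∠[(j1300)² + 183(j1300) + 12100] = ∠[-1.6779e+06 + j2.379e+05] = 171.93°
∠L(j1300) = −171.93° = -171.93°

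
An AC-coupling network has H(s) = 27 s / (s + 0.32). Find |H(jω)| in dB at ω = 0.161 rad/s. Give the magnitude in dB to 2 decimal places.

|j0.161| = 0.161
|j0.161 + 0.32| = √(0.161² + 0.32²) = 0.3582
|H(j0.161)| = 27 × 0.161 / 0.3582 = 12.135
20 log₁₀(12.135) = 21.681 dB

21.68 dB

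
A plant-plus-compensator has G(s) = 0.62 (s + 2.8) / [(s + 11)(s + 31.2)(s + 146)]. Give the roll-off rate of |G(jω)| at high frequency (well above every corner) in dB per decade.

-40 dB/decade

With 1 zero and 3 poles, the high-frequency asymptotic slope is 20 × (1 − 3) = -40 dB/decade.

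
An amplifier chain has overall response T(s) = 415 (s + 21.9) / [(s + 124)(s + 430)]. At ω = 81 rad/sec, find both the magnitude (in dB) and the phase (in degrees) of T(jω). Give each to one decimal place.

|j81 + 21.9| = √(81² + 21.9²) = 83.91
|j81 + 124| = √(81² + 124²) = 148.1
|j81 + 430| = √(81² + 430²) = 437.6
|T(j81)| = 415 × 83.91 / (148.1 × 437.6) = 0.53731
20 log₁₀(0.53731) = -5.40 dB
∠(j81 + 21.9) = arctan(81/21.9) = 74.87°
∠(j81 + 124) = arctan(81/124) = 33.15°
∠(j81 + 430) = arctan(81/430) = 10.67°
∠T(j81) = 74.87° − (33.15° + 10.67°) = 31.05°

|T| = -5.4 dB, ∠T = 31.0°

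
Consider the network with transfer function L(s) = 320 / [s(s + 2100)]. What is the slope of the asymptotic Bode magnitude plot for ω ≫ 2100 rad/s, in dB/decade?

-40 dB/decade

With 0 zeros and 2 poles, the high-frequency asymptotic slope is 20 × (0 − 2) = -40 dB/decade.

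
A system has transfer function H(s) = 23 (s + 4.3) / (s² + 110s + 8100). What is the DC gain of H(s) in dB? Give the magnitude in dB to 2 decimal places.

-38.27 dB

H(0) = 23 × 4.3 / 8100 = 0.01221
20 log₁₀(0.01221) = -38.266 dB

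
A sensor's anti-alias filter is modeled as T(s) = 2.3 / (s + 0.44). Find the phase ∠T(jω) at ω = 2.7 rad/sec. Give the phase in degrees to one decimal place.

∠(j2.7 + 0.44) = arctan(2.7/0.44) = 80.74°
∠T(j2.7) = −80.74° = -80.74°

-80.7°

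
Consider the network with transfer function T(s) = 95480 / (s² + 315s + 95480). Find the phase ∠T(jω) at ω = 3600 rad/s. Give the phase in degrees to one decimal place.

-175.0°

∠[(j3600)² + 315(j3600) + 95480] = ∠[-1.2865e+07 + j1.134e+06] = 174.96°
∠T(j3600) = −174.96° = -174.96°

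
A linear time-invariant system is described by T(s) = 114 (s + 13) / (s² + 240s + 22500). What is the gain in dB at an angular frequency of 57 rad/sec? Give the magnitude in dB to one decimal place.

-11.0 dB

|j57 + 13| = √(57² + 13²) = 58.46
|(j57)² + 240(j57) + 22500| = |19251 + j13680| = 2.362e+04
|T(j57)| = 114 × 58.46 / 2.362e+04 = 0.28221
20 log₁₀(0.28221) = -10.99 dB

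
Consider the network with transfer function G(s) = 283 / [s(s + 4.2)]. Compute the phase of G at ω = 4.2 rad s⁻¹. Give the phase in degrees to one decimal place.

-135.0°

∠(j4.2 + 4.2) = arctan(4.2/4.2) = 45.00°
∠(j4.2) = 90.00°
∠G(j4.2) = − (45.00° + 90.00°) = -135.00°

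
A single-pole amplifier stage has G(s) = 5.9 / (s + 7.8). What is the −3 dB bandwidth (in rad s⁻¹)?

7.8 rad s⁻¹

For a single-pole low-pass, the −3 dB point is at the pole: ω = 7.8 rad s⁻¹.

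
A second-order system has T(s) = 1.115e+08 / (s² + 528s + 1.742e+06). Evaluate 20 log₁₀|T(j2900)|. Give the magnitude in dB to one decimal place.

|(j2900)² + 528(j2900) + 1.742e+06| = |-6.668e+06 + j1.5312e+06| = 6.842e+06
|T(j2900)| = 1.115e+08 / 6.842e+06 = 16.297
20 log₁₀(16.297) = 24.24 dB

24.2 dB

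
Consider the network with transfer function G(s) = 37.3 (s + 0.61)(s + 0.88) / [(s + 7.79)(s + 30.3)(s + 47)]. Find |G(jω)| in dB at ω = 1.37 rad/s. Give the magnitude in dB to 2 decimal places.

|j1.37 + 0.61| = √(1.37² + 0.61²) = 1.5
|j1.37 + 0.88| = √(1.37² + 0.88²) = 1.628
|j1.37 + 7.79| = √(1.37² + 7.79²) = 7.91
|j1.37 + 30.3| = √(1.37² + 30.3²) = 30.33
|j1.37 + 47| = √(1.37² + 47²) = 47.02
|G(j1.37)| = 37.3 × 1.5 × 1.628 / (7.91 × 30.33 × 47.02) = 0.0080744
20 log₁₀(0.0080744) = -41.858 dB

-41.86 dB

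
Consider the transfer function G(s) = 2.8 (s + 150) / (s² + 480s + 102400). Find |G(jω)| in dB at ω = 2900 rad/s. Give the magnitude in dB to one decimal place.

|j2900 + 150| = √(2900² + 150²) = 2904
|(j2900)² + 480(j2900) + 102400| = |-8.3076e+06 + j1.392e+06| = 8.423e+06
|G(j2900)| = 2.8 × 2904 / 8.423e+06 = 0.00096527
20 log₁₀(0.00096527) = -60.31 dB

-60.3 dB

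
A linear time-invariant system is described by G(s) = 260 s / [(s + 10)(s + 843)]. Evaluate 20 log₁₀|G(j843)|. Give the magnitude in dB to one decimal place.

|j843| = 843
|j843 + 10| = √(843² + 10²) = 843.1
|j843 + 843| = √(843² + 843²) = 1192
|G(j843)| = 260 × 843 / (843.1 × 1192) = 0.21807
20 log₁₀(0.21807) = -13.23 dB

-13.2 dB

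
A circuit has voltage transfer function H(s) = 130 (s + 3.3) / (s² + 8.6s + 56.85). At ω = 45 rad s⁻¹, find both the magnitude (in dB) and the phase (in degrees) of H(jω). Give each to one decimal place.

|H| = 9.3 dB, ∠H = -83.1°

|j45 + 3.3| = √(45² + 3.3²) = 45.12
|(j45)² + 8.6(j45) + 56.85| = |-1968.2 + j387| = 2006
|H(j45)| = 130 × 45.12 / 2006 = 2.9243
20 log₁₀(2.9243) = 9.32 dB
∠(j45 + 3.3) = arctan(45/3.3) = 85.81°
∠[(j45)² + 8.6(j45) + 56.85] = ∠[-1968.2 + j387] = 168.88°
∠H(j45) = 85.81° − 168.88° = -83.07°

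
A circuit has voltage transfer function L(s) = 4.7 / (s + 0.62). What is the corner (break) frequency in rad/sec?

0.62 rad/sec

The single real pole at s = −0.62 gives a corner at ω = 0.62 rad/sec.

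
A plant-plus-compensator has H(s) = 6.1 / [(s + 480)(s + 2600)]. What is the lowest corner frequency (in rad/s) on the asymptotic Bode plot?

480 rad/s

Break frequencies occur at each pole and zero magnitude: 480 rad/s, 2600 rad/s.
The lowest is 480 rad/s.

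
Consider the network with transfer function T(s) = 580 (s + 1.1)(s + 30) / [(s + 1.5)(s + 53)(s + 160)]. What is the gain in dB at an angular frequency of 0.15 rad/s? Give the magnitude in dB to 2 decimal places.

3.59 dB

|j0.15 + 1.1| = √(0.15² + 1.1²) = 1.11
|j0.15 + 30| = √(0.15² + 30²) = 30
|j0.15 + 1.5| = √(0.15² + 1.5²) = 1.507
|j0.15 + 53| = √(0.15² + 53²) = 53
|j0.15 + 160| = √(0.15² + 160²) = 160
|T(j0.15)| = 580 × 1.11 × 30 / (1.507 × 53 × 160) = 1.5111
20 log₁₀(1.5111) = 3.586 dB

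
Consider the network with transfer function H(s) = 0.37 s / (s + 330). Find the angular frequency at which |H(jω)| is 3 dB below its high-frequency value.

For a single-pole high-pass, the −3 dB point is at the pole: ω = 330 rad s⁻¹.

330 rad s⁻¹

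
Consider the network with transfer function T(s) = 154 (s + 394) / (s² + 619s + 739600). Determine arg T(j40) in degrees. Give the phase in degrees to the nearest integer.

∠(j40 + 394) = arctan(40/394) = 5.80°
∠[(j40)² + 619(j40) + 739600] = ∠[7.38e+05 + j24760] = 1.92°
∠T(j40) = 5.80° − 1.92° = 3.88°

4°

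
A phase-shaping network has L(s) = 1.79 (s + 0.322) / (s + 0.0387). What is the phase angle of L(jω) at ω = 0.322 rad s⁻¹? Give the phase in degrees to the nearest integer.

-38°

∠(j0.322 + 0.322) = arctan(0.322/0.322) = 45.00°
∠(j0.322 + 0.0387) = arctan(0.322/0.0387) = 83.15°
∠L(j0.322) = 45.00° − 83.15° = -38.15°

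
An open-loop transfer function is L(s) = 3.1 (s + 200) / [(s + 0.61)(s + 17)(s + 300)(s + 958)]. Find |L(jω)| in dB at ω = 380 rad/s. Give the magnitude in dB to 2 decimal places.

-154.68 dB

|j380 + 200| = √(380² + 200²) = 429.4
|j380 + 0.61| = √(380² + 0.61²) = 380
|j380 + 17| = √(380² + 17²) = 380.4
|j380 + 300| = √(380² + 300²) = 484.1
|j380 + 958| = √(380² + 958²) = 1031
|L(j380)| = 3.1 × 429.4 / (380 × 380.4 × 484.1 × 1031) = 1.8457e-08
20 log₁₀(1.8457e-08) = -154.677 dB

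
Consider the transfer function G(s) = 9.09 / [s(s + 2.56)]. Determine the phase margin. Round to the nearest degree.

45 deg

Gain crossover: |G(jω)| = 1 at ω ≈ 2.53 rad/s.
∠G(j2.53) = −90° − arctan(2.53/2.56) ≈ -134.63°
PM = 180° + (-134.63°) = 45.37°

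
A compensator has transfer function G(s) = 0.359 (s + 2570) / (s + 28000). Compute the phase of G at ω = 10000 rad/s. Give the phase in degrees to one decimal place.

55.9°

∠(j10000 + 2570) = arctan(10000/2570) = 75.59°
∠(j10000 + 28000) = arctan(10000/28000) = 19.65°
∠G(j10000) = 75.59° − 19.65° = 55.93°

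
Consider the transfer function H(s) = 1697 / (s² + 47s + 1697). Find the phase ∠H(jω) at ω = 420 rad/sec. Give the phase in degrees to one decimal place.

-173.6 deg

∠[(j420)² + 47(j420) + 1697] = ∠[-1.747e+05 + j19740] = 173.55°
∠H(j420) = −173.55° = -173.55°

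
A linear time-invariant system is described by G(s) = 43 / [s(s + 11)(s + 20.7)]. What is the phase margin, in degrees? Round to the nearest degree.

Gain crossover: |G(jω)| = 1 at ω ≈ 0.189 rad/sec.
∠G(j0.189) = −90° − arctan(0.189/11) − arctan(0.189/20.7) ≈ -91.51°
PM = 180° + (-91.51°) = 88.49°

88 deg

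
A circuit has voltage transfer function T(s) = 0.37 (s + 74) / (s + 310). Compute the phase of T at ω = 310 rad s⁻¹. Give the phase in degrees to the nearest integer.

32°

∠(j310 + 74) = arctan(310/74) = 76.57°
∠(j310 + 310) = arctan(310/310) = 45.00°
∠T(j310) = 76.57° − 45.00° = 31.57°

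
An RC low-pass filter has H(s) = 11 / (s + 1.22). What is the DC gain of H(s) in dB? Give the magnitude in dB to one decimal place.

19.1 dB

H(0) = 11 / 1.22 = 9.0164
20 log₁₀(9.0164) = 19.10 dB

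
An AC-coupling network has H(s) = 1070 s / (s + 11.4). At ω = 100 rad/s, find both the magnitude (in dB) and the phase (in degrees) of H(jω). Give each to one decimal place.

|H| = 60.5 dB, ∠H = 6.5°

|j100| = 100
|j100 + 11.4| = √(100² + 11.4²) = 100.6
|H(j100)| = 1070 × 100 / 100.6 = 1063.1
20 log₁₀(1063.1) = 60.53 dB
∠(j100) = 90.00°
∠(j100 + 11.4) = arctan(100/11.4) = 83.50°
∠H(j100) = 90.00° − 83.50° = 6.50°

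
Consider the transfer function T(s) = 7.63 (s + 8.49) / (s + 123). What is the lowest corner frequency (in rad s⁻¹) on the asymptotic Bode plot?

Break frequencies occur at each pole and zero magnitude: 8.49 rad s⁻¹, 123 rad s⁻¹.
The lowest is 8.49 rad s⁻¹.

8.49 rad s⁻¹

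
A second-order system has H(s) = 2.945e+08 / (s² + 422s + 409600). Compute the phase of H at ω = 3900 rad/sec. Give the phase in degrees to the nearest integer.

-174°

∠[(j3900)² + 422(j3900) + 409600] = ∠[-1.48e+07 + j1.6458e+06] = 173.65°
∠H(j3900) = −173.65° = -173.65°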